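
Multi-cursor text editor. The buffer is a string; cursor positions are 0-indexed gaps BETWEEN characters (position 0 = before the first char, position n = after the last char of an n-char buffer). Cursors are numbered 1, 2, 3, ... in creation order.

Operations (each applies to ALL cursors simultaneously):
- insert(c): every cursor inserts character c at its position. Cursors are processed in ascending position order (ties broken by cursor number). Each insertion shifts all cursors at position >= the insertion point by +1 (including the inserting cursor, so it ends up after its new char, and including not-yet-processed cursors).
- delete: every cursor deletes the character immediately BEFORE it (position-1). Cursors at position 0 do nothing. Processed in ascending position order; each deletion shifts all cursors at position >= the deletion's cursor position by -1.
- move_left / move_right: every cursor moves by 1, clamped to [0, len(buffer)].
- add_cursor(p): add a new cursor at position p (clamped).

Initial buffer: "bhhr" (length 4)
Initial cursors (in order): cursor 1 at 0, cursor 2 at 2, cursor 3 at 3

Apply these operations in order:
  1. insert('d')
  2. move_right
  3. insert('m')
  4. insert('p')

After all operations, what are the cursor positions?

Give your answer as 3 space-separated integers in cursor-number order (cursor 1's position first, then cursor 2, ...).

Answer: 4 9 13

Derivation:
After op 1 (insert('d')): buffer="dbhdhdr" (len 7), cursors c1@1 c2@4 c3@6, authorship 1..2.3.
After op 2 (move_right): buffer="dbhdhdr" (len 7), cursors c1@2 c2@5 c3@7, authorship 1..2.3.
After op 3 (insert('m')): buffer="dbmhdhmdrm" (len 10), cursors c1@3 c2@7 c3@10, authorship 1.1.2.23.3
After op 4 (insert('p')): buffer="dbmphdhmpdrmp" (len 13), cursors c1@4 c2@9 c3@13, authorship 1.11.2.223.33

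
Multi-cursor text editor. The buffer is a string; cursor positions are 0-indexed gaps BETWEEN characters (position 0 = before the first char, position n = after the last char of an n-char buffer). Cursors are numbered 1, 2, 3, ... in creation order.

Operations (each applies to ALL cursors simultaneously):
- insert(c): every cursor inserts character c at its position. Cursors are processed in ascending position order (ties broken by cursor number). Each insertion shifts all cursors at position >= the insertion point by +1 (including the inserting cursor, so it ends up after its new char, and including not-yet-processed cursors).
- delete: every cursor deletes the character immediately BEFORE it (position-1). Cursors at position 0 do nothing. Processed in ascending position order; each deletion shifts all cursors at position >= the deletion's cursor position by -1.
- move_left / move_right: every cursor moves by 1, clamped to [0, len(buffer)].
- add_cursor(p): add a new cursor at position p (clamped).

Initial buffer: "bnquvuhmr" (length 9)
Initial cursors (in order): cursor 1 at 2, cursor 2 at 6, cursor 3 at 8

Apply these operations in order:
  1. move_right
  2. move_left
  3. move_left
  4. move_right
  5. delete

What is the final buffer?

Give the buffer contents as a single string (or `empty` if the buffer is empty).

Answer: bquvhr

Derivation:
After op 1 (move_right): buffer="bnquvuhmr" (len 9), cursors c1@3 c2@7 c3@9, authorship .........
After op 2 (move_left): buffer="bnquvuhmr" (len 9), cursors c1@2 c2@6 c3@8, authorship .........
After op 3 (move_left): buffer="bnquvuhmr" (len 9), cursors c1@1 c2@5 c3@7, authorship .........
After op 4 (move_right): buffer="bnquvuhmr" (len 9), cursors c1@2 c2@6 c3@8, authorship .........
After op 5 (delete): buffer="bquvhr" (len 6), cursors c1@1 c2@4 c3@5, authorship ......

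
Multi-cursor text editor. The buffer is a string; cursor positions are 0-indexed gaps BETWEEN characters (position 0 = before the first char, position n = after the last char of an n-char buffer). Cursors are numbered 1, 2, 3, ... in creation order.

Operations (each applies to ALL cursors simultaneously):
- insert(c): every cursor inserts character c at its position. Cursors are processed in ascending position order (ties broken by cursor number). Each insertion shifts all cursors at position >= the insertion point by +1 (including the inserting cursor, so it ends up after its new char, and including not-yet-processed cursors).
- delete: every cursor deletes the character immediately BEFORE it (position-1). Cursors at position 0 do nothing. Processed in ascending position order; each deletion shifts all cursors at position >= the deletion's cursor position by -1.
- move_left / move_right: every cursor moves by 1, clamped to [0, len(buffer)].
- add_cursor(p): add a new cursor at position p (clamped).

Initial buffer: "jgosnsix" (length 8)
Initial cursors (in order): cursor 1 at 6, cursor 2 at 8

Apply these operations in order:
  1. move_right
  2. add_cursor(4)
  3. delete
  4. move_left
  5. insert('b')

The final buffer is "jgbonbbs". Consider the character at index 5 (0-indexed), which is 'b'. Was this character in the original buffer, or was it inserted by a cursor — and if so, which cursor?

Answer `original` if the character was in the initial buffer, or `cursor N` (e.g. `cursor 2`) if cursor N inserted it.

After op 1 (move_right): buffer="jgosnsix" (len 8), cursors c1@7 c2@8, authorship ........
After op 2 (add_cursor(4)): buffer="jgosnsix" (len 8), cursors c3@4 c1@7 c2@8, authorship ........
After op 3 (delete): buffer="jgons" (len 5), cursors c3@3 c1@5 c2@5, authorship .....
After op 4 (move_left): buffer="jgons" (len 5), cursors c3@2 c1@4 c2@4, authorship .....
After op 5 (insert('b')): buffer="jgbonbbs" (len 8), cursors c3@3 c1@7 c2@7, authorship ..3..12.
Authorship (.=original, N=cursor N): . . 3 . . 1 2 .
Index 5: author = 1

Answer: cursor 1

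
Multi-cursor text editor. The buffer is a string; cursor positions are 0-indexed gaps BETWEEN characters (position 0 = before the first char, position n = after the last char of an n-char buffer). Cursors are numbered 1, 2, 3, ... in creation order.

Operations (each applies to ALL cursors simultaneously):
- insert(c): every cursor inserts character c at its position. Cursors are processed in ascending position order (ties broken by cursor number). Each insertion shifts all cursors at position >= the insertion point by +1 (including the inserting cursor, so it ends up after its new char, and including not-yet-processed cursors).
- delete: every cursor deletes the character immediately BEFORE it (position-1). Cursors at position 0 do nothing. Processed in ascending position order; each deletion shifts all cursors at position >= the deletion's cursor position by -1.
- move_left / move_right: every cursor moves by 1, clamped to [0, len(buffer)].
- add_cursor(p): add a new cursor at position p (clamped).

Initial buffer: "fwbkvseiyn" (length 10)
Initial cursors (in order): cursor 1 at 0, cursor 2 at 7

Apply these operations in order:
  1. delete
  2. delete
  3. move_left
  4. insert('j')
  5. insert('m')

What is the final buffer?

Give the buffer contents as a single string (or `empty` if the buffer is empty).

After op 1 (delete): buffer="fwbkvsiyn" (len 9), cursors c1@0 c2@6, authorship .........
After op 2 (delete): buffer="fwbkviyn" (len 8), cursors c1@0 c2@5, authorship ........
After op 3 (move_left): buffer="fwbkviyn" (len 8), cursors c1@0 c2@4, authorship ........
After op 4 (insert('j')): buffer="jfwbkjviyn" (len 10), cursors c1@1 c2@6, authorship 1....2....
After op 5 (insert('m')): buffer="jmfwbkjmviyn" (len 12), cursors c1@2 c2@8, authorship 11....22....

Answer: jmfwbkjmviyn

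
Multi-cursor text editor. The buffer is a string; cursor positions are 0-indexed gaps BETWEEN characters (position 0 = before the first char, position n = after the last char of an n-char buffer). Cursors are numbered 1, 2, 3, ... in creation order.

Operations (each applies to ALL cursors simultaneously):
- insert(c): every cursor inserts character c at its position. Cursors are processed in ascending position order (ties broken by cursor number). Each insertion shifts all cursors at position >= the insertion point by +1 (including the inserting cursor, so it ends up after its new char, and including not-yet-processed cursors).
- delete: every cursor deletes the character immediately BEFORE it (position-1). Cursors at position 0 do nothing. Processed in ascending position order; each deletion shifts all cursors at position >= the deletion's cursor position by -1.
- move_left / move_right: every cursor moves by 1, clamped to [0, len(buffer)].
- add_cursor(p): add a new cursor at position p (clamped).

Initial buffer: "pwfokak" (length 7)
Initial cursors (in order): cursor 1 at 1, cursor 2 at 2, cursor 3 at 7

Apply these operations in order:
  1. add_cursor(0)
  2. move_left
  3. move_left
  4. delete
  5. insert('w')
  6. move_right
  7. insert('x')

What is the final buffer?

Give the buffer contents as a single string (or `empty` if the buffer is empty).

Answer: wwwpxxxwfowaxk

Derivation:
After op 1 (add_cursor(0)): buffer="pwfokak" (len 7), cursors c4@0 c1@1 c2@2 c3@7, authorship .......
After op 2 (move_left): buffer="pwfokak" (len 7), cursors c1@0 c4@0 c2@1 c3@6, authorship .......
After op 3 (move_left): buffer="pwfokak" (len 7), cursors c1@0 c2@0 c4@0 c3@5, authorship .......
After op 4 (delete): buffer="pwfoak" (len 6), cursors c1@0 c2@0 c4@0 c3@4, authorship ......
After op 5 (insert('w')): buffer="wwwpwfowak" (len 10), cursors c1@3 c2@3 c4@3 c3@8, authorship 124....3..
After op 6 (move_right): buffer="wwwpwfowak" (len 10), cursors c1@4 c2@4 c4@4 c3@9, authorship 124....3..
After op 7 (insert('x')): buffer="wwwpxxxwfowaxk" (len 14), cursors c1@7 c2@7 c4@7 c3@13, authorship 124.124...3.3.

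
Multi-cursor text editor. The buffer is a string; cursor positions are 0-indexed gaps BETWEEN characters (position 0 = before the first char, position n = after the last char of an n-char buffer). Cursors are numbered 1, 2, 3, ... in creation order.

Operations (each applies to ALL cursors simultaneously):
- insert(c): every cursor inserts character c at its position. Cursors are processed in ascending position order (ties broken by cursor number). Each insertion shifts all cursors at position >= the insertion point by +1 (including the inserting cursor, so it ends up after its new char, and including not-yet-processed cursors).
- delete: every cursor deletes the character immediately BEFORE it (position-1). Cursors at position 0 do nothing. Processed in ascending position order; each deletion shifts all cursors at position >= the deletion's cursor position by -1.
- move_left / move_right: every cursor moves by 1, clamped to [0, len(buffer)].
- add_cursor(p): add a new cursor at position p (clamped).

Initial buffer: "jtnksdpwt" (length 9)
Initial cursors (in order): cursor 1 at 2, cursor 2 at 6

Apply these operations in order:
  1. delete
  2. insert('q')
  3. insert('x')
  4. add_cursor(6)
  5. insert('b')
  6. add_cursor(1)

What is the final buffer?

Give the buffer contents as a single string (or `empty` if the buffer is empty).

After op 1 (delete): buffer="jnkspwt" (len 7), cursors c1@1 c2@4, authorship .......
After op 2 (insert('q')): buffer="jqnksqpwt" (len 9), cursors c1@2 c2@6, authorship .1...2...
After op 3 (insert('x')): buffer="jqxnksqxpwt" (len 11), cursors c1@3 c2@8, authorship .11...22...
After op 4 (add_cursor(6)): buffer="jqxnksqxpwt" (len 11), cursors c1@3 c3@6 c2@8, authorship .11...22...
After op 5 (insert('b')): buffer="jqxbnksbqxbpwt" (len 14), cursors c1@4 c3@8 c2@11, authorship .111...3222...
After op 6 (add_cursor(1)): buffer="jqxbnksbqxbpwt" (len 14), cursors c4@1 c1@4 c3@8 c2@11, authorship .111...3222...

Answer: jqxbnksbqxbpwt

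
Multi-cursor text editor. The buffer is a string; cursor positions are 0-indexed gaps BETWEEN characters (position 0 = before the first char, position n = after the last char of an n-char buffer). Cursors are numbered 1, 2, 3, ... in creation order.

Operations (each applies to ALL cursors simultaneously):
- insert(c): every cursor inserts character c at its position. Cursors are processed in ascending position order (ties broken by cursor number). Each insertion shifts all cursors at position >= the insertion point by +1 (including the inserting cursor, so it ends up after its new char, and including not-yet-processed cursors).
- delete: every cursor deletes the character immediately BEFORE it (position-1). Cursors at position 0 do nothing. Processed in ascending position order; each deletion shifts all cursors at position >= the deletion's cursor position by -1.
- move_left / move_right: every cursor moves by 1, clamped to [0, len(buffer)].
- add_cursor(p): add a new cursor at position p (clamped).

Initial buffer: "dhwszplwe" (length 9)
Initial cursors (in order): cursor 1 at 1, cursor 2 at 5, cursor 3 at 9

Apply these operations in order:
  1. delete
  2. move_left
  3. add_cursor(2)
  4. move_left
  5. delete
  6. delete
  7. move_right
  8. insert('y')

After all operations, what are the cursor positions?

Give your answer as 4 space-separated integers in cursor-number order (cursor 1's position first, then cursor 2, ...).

After op 1 (delete): buffer="hwsplw" (len 6), cursors c1@0 c2@3 c3@6, authorship ......
After op 2 (move_left): buffer="hwsplw" (len 6), cursors c1@0 c2@2 c3@5, authorship ......
After op 3 (add_cursor(2)): buffer="hwsplw" (len 6), cursors c1@0 c2@2 c4@2 c3@5, authorship ......
After op 4 (move_left): buffer="hwsplw" (len 6), cursors c1@0 c2@1 c4@1 c3@4, authorship ......
After op 5 (delete): buffer="wslw" (len 4), cursors c1@0 c2@0 c4@0 c3@2, authorship ....
After op 6 (delete): buffer="wlw" (len 3), cursors c1@0 c2@0 c4@0 c3@1, authorship ...
After op 7 (move_right): buffer="wlw" (len 3), cursors c1@1 c2@1 c4@1 c3@2, authorship ...
After op 8 (insert('y')): buffer="wyyylyw" (len 7), cursors c1@4 c2@4 c4@4 c3@6, authorship .124.3.

Answer: 4 4 6 4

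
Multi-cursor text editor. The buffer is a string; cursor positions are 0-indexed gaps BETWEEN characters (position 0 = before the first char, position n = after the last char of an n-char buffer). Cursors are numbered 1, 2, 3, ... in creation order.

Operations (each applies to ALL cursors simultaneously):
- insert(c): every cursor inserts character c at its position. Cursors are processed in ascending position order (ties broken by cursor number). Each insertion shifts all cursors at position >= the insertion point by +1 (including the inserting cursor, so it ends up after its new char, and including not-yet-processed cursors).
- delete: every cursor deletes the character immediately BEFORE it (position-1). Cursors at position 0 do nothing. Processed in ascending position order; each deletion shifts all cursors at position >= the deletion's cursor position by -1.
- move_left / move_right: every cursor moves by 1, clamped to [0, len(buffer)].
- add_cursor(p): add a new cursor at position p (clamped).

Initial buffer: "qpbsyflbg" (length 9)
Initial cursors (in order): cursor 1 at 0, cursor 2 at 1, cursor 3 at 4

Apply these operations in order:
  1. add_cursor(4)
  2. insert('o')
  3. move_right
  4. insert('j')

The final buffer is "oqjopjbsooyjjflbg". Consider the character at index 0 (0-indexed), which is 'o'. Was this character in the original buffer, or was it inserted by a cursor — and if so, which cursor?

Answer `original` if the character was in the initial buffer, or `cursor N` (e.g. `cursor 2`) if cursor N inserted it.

After op 1 (add_cursor(4)): buffer="qpbsyflbg" (len 9), cursors c1@0 c2@1 c3@4 c4@4, authorship .........
After op 2 (insert('o')): buffer="oqopbsooyflbg" (len 13), cursors c1@1 c2@3 c3@8 c4@8, authorship 1.2...34.....
After op 3 (move_right): buffer="oqopbsooyflbg" (len 13), cursors c1@2 c2@4 c3@9 c4@9, authorship 1.2...34.....
After op 4 (insert('j')): buffer="oqjopjbsooyjjflbg" (len 17), cursors c1@3 c2@6 c3@13 c4@13, authorship 1.12.2..34.34....
Authorship (.=original, N=cursor N): 1 . 1 2 . 2 . . 3 4 . 3 4 . . . .
Index 0: author = 1

Answer: cursor 1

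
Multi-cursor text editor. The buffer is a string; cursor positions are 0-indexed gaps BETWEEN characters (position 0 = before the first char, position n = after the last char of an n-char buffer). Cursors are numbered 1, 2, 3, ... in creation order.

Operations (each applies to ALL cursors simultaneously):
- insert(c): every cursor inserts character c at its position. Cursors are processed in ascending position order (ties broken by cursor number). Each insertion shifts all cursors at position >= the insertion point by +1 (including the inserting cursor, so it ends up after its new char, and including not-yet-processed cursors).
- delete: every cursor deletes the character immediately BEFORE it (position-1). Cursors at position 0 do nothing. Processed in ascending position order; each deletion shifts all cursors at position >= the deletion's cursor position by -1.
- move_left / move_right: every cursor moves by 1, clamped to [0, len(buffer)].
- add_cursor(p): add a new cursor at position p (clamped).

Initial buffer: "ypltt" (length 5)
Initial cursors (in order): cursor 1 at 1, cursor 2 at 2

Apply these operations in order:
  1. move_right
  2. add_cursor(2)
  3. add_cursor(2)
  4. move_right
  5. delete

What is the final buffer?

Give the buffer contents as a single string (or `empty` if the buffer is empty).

After op 1 (move_right): buffer="ypltt" (len 5), cursors c1@2 c2@3, authorship .....
After op 2 (add_cursor(2)): buffer="ypltt" (len 5), cursors c1@2 c3@2 c2@3, authorship .....
After op 3 (add_cursor(2)): buffer="ypltt" (len 5), cursors c1@2 c3@2 c4@2 c2@3, authorship .....
After op 4 (move_right): buffer="ypltt" (len 5), cursors c1@3 c3@3 c4@3 c2@4, authorship .....
After op 5 (delete): buffer="t" (len 1), cursors c1@0 c2@0 c3@0 c4@0, authorship .

Answer: t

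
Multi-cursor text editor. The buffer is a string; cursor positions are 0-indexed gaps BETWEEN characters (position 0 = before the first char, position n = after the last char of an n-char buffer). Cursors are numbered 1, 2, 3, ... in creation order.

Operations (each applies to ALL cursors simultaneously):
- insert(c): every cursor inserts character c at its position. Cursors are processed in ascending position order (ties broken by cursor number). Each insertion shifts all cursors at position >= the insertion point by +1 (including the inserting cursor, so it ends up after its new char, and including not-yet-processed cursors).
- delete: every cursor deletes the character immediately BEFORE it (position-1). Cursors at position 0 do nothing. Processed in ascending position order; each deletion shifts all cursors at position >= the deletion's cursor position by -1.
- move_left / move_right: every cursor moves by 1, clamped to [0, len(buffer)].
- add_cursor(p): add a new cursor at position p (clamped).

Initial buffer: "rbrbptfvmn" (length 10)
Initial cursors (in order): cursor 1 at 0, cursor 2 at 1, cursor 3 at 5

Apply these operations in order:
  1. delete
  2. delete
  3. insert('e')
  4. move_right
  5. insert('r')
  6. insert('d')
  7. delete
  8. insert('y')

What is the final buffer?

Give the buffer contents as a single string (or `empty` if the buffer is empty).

After op 1 (delete): buffer="brbtfvmn" (len 8), cursors c1@0 c2@0 c3@3, authorship ........
After op 2 (delete): buffer="brtfvmn" (len 7), cursors c1@0 c2@0 c3@2, authorship .......
After op 3 (insert('e')): buffer="eebretfvmn" (len 10), cursors c1@2 c2@2 c3@5, authorship 12..3.....
After op 4 (move_right): buffer="eebretfvmn" (len 10), cursors c1@3 c2@3 c3@6, authorship 12..3.....
After op 5 (insert('r')): buffer="eebrrretrfvmn" (len 13), cursors c1@5 c2@5 c3@9, authorship 12.12.3.3....
After op 6 (insert('d')): buffer="eebrrddretrdfvmn" (len 16), cursors c1@7 c2@7 c3@12, authorship 12.1212.3.33....
After op 7 (delete): buffer="eebrrretrfvmn" (len 13), cursors c1@5 c2@5 c3@9, authorship 12.12.3.3....
After op 8 (insert('y')): buffer="eebrryyretryfvmn" (len 16), cursors c1@7 c2@7 c3@12, authorship 12.1212.3.33....

Answer: eebrryyretryfvmn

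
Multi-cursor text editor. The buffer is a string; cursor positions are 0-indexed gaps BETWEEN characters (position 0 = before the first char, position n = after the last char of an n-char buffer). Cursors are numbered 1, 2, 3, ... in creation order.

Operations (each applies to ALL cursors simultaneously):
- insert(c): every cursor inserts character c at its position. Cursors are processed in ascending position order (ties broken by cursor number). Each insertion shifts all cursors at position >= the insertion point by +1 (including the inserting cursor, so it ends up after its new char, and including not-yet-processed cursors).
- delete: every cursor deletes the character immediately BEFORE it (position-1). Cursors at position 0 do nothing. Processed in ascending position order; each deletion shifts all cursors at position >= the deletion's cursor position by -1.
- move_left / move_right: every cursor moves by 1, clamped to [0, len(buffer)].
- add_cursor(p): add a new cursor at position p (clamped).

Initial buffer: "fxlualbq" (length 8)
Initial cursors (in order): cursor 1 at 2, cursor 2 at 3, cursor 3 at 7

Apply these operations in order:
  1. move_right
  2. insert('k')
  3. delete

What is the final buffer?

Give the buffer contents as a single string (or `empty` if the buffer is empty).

Answer: fxlualbq

Derivation:
After op 1 (move_right): buffer="fxlualbq" (len 8), cursors c1@3 c2@4 c3@8, authorship ........
After op 2 (insert('k')): buffer="fxlkukalbqk" (len 11), cursors c1@4 c2@6 c3@11, authorship ...1.2....3
After op 3 (delete): buffer="fxlualbq" (len 8), cursors c1@3 c2@4 c3@8, authorship ........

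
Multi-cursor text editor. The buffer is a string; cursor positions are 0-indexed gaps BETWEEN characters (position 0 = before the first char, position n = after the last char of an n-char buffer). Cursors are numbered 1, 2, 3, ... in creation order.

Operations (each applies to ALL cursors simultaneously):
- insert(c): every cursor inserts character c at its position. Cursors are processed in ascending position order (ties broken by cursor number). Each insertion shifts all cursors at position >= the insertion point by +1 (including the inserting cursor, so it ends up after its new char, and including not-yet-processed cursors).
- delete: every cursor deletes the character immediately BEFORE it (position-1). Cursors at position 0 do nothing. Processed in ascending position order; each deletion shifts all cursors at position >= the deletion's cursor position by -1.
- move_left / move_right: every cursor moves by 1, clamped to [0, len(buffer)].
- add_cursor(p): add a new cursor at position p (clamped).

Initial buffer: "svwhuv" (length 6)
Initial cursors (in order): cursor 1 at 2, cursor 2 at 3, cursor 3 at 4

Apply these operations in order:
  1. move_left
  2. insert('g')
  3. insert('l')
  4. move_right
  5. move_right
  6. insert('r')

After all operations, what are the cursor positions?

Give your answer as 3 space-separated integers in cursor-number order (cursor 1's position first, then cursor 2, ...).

Answer: 6 10 14

Derivation:
After op 1 (move_left): buffer="svwhuv" (len 6), cursors c1@1 c2@2 c3@3, authorship ......
After op 2 (insert('g')): buffer="sgvgwghuv" (len 9), cursors c1@2 c2@4 c3@6, authorship .1.2.3...
After op 3 (insert('l')): buffer="sglvglwglhuv" (len 12), cursors c1@3 c2@6 c3@9, authorship .11.22.33...
After op 4 (move_right): buffer="sglvglwglhuv" (len 12), cursors c1@4 c2@7 c3@10, authorship .11.22.33...
After op 5 (move_right): buffer="sglvglwglhuv" (len 12), cursors c1@5 c2@8 c3@11, authorship .11.22.33...
After op 6 (insert('r')): buffer="sglvgrlwgrlhurv" (len 15), cursors c1@6 c2@10 c3@14, authorship .11.212.323..3.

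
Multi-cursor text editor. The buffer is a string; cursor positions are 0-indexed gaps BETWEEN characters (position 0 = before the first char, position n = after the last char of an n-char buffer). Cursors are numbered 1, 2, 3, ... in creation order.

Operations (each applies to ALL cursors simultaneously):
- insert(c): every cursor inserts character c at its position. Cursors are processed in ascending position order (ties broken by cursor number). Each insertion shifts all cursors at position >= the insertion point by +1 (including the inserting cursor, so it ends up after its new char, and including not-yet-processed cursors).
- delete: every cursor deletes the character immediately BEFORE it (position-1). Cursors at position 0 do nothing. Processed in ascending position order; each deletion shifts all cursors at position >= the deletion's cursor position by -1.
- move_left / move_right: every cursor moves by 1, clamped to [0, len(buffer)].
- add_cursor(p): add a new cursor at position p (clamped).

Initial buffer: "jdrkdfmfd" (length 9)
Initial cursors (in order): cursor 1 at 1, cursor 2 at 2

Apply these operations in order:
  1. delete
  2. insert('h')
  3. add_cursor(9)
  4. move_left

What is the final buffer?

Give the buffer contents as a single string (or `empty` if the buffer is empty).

After op 1 (delete): buffer="rkdfmfd" (len 7), cursors c1@0 c2@0, authorship .......
After op 2 (insert('h')): buffer="hhrkdfmfd" (len 9), cursors c1@2 c2@2, authorship 12.......
After op 3 (add_cursor(9)): buffer="hhrkdfmfd" (len 9), cursors c1@2 c2@2 c3@9, authorship 12.......
After op 4 (move_left): buffer="hhrkdfmfd" (len 9), cursors c1@1 c2@1 c3@8, authorship 12.......

Answer: hhrkdfmfd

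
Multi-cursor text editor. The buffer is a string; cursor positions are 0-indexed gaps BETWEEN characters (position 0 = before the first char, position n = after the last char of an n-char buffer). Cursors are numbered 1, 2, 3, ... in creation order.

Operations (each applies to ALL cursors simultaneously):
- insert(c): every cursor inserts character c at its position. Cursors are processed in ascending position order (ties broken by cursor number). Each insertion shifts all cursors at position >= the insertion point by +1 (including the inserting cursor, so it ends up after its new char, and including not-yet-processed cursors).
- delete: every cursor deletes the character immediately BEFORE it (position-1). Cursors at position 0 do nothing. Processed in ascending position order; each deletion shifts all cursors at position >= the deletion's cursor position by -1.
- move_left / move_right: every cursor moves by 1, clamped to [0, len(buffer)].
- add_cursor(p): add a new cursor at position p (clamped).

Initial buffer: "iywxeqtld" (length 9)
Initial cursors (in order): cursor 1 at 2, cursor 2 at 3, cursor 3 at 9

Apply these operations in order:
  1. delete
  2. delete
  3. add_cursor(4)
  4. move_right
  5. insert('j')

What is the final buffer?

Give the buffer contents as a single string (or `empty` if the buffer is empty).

After op 1 (delete): buffer="ixeqtl" (len 6), cursors c1@1 c2@1 c3@6, authorship ......
After op 2 (delete): buffer="xeqt" (len 4), cursors c1@0 c2@0 c3@4, authorship ....
After op 3 (add_cursor(4)): buffer="xeqt" (len 4), cursors c1@0 c2@0 c3@4 c4@4, authorship ....
After op 4 (move_right): buffer="xeqt" (len 4), cursors c1@1 c2@1 c3@4 c4@4, authorship ....
After op 5 (insert('j')): buffer="xjjeqtjj" (len 8), cursors c1@3 c2@3 c3@8 c4@8, authorship .12...34

Answer: xjjeqtjj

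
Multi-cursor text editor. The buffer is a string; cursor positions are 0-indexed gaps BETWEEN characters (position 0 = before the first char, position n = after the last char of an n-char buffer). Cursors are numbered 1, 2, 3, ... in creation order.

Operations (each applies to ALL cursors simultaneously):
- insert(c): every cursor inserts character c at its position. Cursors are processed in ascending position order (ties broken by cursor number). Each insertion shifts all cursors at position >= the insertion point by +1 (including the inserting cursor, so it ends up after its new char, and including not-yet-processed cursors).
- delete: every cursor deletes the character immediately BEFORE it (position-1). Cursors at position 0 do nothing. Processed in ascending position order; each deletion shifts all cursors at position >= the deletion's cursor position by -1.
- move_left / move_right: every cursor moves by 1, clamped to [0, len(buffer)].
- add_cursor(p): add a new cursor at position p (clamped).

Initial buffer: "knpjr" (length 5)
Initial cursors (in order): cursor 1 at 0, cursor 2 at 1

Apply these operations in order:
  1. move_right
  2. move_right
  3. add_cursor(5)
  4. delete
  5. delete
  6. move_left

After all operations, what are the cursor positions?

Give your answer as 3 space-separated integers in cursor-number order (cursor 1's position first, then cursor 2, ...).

Answer: 0 0 0

Derivation:
After op 1 (move_right): buffer="knpjr" (len 5), cursors c1@1 c2@2, authorship .....
After op 2 (move_right): buffer="knpjr" (len 5), cursors c1@2 c2@3, authorship .....
After op 3 (add_cursor(5)): buffer="knpjr" (len 5), cursors c1@2 c2@3 c3@5, authorship .....
After op 4 (delete): buffer="kj" (len 2), cursors c1@1 c2@1 c3@2, authorship ..
After op 5 (delete): buffer="" (len 0), cursors c1@0 c2@0 c3@0, authorship 
After op 6 (move_left): buffer="" (len 0), cursors c1@0 c2@0 c3@0, authorship 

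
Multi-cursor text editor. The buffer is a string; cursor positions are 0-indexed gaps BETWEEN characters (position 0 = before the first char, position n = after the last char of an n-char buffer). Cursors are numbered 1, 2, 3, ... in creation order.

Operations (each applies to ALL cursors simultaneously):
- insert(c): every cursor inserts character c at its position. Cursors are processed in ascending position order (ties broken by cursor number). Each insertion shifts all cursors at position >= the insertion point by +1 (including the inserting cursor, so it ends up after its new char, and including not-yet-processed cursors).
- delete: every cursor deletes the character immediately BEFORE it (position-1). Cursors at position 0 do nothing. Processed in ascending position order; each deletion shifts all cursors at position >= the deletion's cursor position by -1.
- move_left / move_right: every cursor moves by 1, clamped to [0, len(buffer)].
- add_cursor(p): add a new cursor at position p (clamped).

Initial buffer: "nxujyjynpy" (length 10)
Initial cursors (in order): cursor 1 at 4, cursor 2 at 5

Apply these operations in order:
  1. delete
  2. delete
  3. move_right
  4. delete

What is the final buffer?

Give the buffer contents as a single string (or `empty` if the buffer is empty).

Answer: ynpy

Derivation:
After op 1 (delete): buffer="nxujynpy" (len 8), cursors c1@3 c2@3, authorship ........
After op 2 (delete): buffer="njynpy" (len 6), cursors c1@1 c2@1, authorship ......
After op 3 (move_right): buffer="njynpy" (len 6), cursors c1@2 c2@2, authorship ......
After op 4 (delete): buffer="ynpy" (len 4), cursors c1@0 c2@0, authorship ....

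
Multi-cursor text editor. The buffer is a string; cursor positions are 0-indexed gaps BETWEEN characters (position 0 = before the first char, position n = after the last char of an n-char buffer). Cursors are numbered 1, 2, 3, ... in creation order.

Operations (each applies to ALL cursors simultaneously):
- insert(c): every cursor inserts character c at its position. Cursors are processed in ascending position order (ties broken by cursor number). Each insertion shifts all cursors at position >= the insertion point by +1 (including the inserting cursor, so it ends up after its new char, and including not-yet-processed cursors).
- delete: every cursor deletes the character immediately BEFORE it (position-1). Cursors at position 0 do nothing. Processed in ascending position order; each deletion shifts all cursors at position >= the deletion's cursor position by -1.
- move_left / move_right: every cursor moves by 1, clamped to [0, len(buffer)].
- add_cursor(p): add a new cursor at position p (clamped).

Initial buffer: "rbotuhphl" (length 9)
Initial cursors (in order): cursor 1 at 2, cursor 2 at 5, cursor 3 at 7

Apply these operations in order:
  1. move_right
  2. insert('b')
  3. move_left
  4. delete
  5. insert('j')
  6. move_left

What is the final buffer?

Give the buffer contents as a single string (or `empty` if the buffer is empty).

After op 1 (move_right): buffer="rbotuhphl" (len 9), cursors c1@3 c2@6 c3@8, authorship .........
After op 2 (insert('b')): buffer="rbobtuhbphbl" (len 12), cursors c1@4 c2@8 c3@11, authorship ...1...2..3.
After op 3 (move_left): buffer="rbobtuhbphbl" (len 12), cursors c1@3 c2@7 c3@10, authorship ...1...2..3.
After op 4 (delete): buffer="rbbtubpbl" (len 9), cursors c1@2 c2@5 c3@7, authorship ..1..2.3.
After op 5 (insert('j')): buffer="rbjbtujbpjbl" (len 12), cursors c1@3 c2@7 c3@10, authorship ..11..22.33.
After op 6 (move_left): buffer="rbjbtujbpjbl" (len 12), cursors c1@2 c2@6 c3@9, authorship ..11..22.33.

Answer: rbjbtujbpjbl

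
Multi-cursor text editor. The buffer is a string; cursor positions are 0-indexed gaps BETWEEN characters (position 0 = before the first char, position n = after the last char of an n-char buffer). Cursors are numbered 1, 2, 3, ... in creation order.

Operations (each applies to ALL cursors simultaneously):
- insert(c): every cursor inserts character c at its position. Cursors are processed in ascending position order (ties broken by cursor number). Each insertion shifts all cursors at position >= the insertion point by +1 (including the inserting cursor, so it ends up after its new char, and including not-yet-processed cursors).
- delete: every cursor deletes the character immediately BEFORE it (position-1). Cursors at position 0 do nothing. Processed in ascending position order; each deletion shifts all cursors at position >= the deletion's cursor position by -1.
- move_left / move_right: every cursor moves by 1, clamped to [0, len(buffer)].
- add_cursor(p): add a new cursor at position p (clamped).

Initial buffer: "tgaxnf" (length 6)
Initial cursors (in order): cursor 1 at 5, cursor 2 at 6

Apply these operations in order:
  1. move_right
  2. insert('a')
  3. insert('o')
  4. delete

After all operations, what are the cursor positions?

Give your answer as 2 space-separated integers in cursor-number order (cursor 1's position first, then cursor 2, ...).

Answer: 8 8

Derivation:
After op 1 (move_right): buffer="tgaxnf" (len 6), cursors c1@6 c2@6, authorship ......
After op 2 (insert('a')): buffer="tgaxnfaa" (len 8), cursors c1@8 c2@8, authorship ......12
After op 3 (insert('o')): buffer="tgaxnfaaoo" (len 10), cursors c1@10 c2@10, authorship ......1212
After op 4 (delete): buffer="tgaxnfaa" (len 8), cursors c1@8 c2@8, authorship ......12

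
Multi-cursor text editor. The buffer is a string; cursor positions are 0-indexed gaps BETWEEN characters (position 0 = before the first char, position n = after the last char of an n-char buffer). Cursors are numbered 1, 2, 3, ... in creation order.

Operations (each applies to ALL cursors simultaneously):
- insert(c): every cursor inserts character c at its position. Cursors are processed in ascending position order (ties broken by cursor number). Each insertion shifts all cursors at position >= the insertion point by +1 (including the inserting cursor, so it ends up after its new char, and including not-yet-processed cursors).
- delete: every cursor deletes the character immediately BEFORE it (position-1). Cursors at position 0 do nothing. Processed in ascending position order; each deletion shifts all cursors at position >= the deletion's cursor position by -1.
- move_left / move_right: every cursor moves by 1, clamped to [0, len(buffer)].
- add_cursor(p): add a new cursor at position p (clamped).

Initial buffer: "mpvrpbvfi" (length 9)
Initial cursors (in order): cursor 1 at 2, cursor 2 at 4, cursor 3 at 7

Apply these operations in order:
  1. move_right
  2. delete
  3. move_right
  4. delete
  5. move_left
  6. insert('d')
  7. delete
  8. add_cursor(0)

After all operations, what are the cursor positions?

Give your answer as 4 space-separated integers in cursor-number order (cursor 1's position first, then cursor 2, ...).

After op 1 (move_right): buffer="mpvrpbvfi" (len 9), cursors c1@3 c2@5 c3@8, authorship .........
After op 2 (delete): buffer="mprbvi" (len 6), cursors c1@2 c2@3 c3@5, authorship ......
After op 3 (move_right): buffer="mprbvi" (len 6), cursors c1@3 c2@4 c3@6, authorship ......
After op 4 (delete): buffer="mpv" (len 3), cursors c1@2 c2@2 c3@3, authorship ...
After op 5 (move_left): buffer="mpv" (len 3), cursors c1@1 c2@1 c3@2, authorship ...
After op 6 (insert('d')): buffer="mddpdv" (len 6), cursors c1@3 c2@3 c3@5, authorship .12.3.
After op 7 (delete): buffer="mpv" (len 3), cursors c1@1 c2@1 c3@2, authorship ...
After op 8 (add_cursor(0)): buffer="mpv" (len 3), cursors c4@0 c1@1 c2@1 c3@2, authorship ...

Answer: 1 1 2 0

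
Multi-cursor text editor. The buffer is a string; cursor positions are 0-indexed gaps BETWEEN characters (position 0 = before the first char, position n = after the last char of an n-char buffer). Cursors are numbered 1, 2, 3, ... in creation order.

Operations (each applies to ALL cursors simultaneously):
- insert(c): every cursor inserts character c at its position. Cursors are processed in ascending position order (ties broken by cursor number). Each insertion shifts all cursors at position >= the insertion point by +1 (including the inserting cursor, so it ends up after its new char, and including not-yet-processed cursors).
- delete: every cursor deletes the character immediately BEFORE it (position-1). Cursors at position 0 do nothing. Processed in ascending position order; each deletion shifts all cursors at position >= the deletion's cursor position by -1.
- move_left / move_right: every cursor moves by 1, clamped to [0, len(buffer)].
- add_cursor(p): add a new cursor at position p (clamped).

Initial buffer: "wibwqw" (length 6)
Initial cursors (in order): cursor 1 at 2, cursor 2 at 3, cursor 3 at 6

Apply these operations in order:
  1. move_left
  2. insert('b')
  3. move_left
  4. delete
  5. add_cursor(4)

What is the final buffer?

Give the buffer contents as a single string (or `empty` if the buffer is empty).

Answer: bbbwbw

Derivation:
After op 1 (move_left): buffer="wibwqw" (len 6), cursors c1@1 c2@2 c3@5, authorship ......
After op 2 (insert('b')): buffer="wbibbwqbw" (len 9), cursors c1@2 c2@4 c3@8, authorship .1.2...3.
After op 3 (move_left): buffer="wbibbwqbw" (len 9), cursors c1@1 c2@3 c3@7, authorship .1.2...3.
After op 4 (delete): buffer="bbbwbw" (len 6), cursors c1@0 c2@1 c3@4, authorship 12..3.
After op 5 (add_cursor(4)): buffer="bbbwbw" (len 6), cursors c1@0 c2@1 c3@4 c4@4, authorship 12..3.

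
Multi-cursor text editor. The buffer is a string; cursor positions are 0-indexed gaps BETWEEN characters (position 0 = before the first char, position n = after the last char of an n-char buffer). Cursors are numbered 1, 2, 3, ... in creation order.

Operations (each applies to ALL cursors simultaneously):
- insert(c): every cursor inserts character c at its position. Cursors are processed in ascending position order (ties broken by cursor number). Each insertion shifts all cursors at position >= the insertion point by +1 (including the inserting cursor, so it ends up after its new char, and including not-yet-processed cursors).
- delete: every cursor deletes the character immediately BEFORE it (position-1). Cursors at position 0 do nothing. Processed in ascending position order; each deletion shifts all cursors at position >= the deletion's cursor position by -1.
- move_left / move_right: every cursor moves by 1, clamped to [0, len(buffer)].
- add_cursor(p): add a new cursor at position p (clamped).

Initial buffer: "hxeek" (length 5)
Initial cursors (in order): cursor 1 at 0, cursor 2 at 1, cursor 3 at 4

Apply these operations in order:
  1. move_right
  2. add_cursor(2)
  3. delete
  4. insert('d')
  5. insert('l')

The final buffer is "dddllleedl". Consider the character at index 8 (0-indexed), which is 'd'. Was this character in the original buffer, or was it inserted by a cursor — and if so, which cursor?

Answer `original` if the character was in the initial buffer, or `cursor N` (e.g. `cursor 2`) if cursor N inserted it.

Answer: cursor 3

Derivation:
After op 1 (move_right): buffer="hxeek" (len 5), cursors c1@1 c2@2 c3@5, authorship .....
After op 2 (add_cursor(2)): buffer="hxeek" (len 5), cursors c1@1 c2@2 c4@2 c3@5, authorship .....
After op 3 (delete): buffer="ee" (len 2), cursors c1@0 c2@0 c4@0 c3@2, authorship ..
After op 4 (insert('d')): buffer="dddeed" (len 6), cursors c1@3 c2@3 c4@3 c3@6, authorship 124..3
After op 5 (insert('l')): buffer="dddllleedl" (len 10), cursors c1@6 c2@6 c4@6 c3@10, authorship 124124..33
Authorship (.=original, N=cursor N): 1 2 4 1 2 4 . . 3 3
Index 8: author = 3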